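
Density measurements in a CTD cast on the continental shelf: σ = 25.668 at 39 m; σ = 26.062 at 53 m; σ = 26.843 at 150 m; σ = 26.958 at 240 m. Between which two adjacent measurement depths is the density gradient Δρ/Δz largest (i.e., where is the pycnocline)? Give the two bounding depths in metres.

Compute the density gradient over each adjacent pair:
  39–53 m: Δρ/Δz = 0.394/14 = 0.028 kg m⁻⁴
  53–150 m: Δρ/Δz = 0.781/97 = 8.1 × 10⁻³ kg m⁻⁴
  150–240 m: Δρ/Δz = 0.115/90 = 1.3 × 10⁻³ kg m⁻⁴
The largest gradient is in the 39–53 m interval — the pycnocline.

39–53 m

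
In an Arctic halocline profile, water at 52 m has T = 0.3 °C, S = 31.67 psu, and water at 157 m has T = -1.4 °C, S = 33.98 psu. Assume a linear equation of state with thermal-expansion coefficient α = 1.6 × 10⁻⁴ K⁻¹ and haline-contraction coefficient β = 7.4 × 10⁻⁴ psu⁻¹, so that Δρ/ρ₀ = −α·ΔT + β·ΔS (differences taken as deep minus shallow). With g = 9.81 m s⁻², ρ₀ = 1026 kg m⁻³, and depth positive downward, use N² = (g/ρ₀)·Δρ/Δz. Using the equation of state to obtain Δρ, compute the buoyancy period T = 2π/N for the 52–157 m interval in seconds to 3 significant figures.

ΔT = -1.7 K, ΔS = +2.31 psu (deep − shallow).
Δρ/ρ₀ = −αΔT + βΔS = 2.72 × 10⁻⁴ + 1.7094 × 10⁻³ = 1.9814 × 10⁻³, so Δρ ≈ 2.033 kg m⁻³.
N² = (g/ρ₀)·Δρ/Δz = g·(Δρ/ρ₀)/Δz = 9.81 × 1.9814 × 10⁻³ / 105 = 1.8512 × 10⁻⁴ s⁻².
N = √(1.8512 × 10⁻⁴) = 0.013606 rad s⁻¹ → T = 2π/N = 461.80 s ≈ 462 s.

462 s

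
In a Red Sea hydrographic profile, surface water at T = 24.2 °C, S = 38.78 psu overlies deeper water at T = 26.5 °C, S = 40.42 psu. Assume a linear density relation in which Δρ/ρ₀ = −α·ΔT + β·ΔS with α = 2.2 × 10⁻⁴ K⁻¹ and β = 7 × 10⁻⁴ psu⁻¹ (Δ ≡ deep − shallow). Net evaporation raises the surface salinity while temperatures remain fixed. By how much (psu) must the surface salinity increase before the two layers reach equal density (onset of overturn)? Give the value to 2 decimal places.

0.92 psu

Neutral buoyancy requires −α(T_deep − T_surf) + β(S_deep − S_surf′) = 0.
S_surf′ = S_deep − (α/β)·ΔT = 40.42 − (2.2 × 10⁻⁴/7 × 10⁻⁴)·(+2.3) = 39.6971 psu.
Increase required: 39.6971 − 38.78 = 0.9171 psu.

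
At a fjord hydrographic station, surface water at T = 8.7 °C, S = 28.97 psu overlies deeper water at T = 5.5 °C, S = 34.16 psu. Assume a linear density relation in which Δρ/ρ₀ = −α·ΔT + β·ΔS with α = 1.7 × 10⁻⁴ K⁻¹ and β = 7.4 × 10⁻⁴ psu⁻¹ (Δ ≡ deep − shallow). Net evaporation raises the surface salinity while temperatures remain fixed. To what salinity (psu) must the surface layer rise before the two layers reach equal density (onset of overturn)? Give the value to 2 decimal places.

34.90 psu

Neutral buoyancy requires −α(T_deep − T_surf) + β(S_deep − S_surf′) = 0.
S_surf′ = S_deep − (α/β)·ΔT = 34.16 − (1.7 × 10⁻⁴/7.4 × 10⁻⁴)·(-3.2) = 34.8951 psu.
Increase required: 34.8951 − 28.97 = 5.9251 psu.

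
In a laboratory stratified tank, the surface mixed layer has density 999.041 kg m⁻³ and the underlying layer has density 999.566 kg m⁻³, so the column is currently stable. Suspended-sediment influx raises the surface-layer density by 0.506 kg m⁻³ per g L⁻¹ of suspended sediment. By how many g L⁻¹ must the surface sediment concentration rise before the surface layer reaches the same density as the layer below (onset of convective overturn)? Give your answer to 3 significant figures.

1.04 g L⁻¹

Density deficit of the surface layer: 999.566 − 999.041 = 0.525 kg m⁻³.
Required change = 0.525 / 0.506 = 1.04 g L⁻¹.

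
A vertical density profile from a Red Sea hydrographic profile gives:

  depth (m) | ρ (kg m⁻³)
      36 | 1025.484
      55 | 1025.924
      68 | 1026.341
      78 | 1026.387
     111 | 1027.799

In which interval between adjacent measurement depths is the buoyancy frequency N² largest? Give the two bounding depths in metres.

Compute the density gradient over each adjacent pair:
  36–55 m: Δρ/Δz = 0.440/19 = 0.023 kg m⁻⁴
  55–68 m: Δρ/Δz = 0.417/13 = 0.032 kg m⁻⁴
  68–78 m: Δρ/Δz = 0.046/10 = 4.6 × 10⁻³ kg m⁻⁴
  78–111 m: Δρ/Δz = 1.412/33 = 0.043 kg m⁻⁴
The largest gradient is in the 78–111 m interval — the pycnocline.

78–111 m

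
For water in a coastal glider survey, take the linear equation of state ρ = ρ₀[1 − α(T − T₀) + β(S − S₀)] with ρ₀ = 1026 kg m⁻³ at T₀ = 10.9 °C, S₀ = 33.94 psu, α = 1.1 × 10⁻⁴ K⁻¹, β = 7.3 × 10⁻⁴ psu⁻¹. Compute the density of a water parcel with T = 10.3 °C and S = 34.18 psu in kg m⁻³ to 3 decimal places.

1026.247 kg m⁻³

T − T₀ = -0.6 K, S − S₀ = +0.24 psu.
Bracket = 1 − α·(-0.6) + β·(+0.24) = 1 + (2.412 × 10⁻⁴) = 1.0002412.
ρ = 1026 × 1.0002412 = 1026.247 kg m⁻³.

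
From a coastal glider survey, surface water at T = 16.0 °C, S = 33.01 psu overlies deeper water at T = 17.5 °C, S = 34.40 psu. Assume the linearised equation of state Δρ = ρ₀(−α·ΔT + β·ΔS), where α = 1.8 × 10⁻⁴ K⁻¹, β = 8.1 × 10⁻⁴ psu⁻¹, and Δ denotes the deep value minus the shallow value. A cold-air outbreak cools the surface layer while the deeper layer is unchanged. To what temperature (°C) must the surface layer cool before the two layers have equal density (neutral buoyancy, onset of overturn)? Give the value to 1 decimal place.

Neutral buoyancy requires Δρ = 0, i.e. −α(T_deep − T_surf′) + β(S_deep − S_surf) = 0.
T_surf′ = T_deep − (β/α)·ΔS = 17.5 − (8.1 × 10⁻⁴/1.8 × 10⁻⁴)·(+1.39) = 11.245 °C.
Cooling required: 16.0 − (11.245) = 4.755 °C.

11.2 °C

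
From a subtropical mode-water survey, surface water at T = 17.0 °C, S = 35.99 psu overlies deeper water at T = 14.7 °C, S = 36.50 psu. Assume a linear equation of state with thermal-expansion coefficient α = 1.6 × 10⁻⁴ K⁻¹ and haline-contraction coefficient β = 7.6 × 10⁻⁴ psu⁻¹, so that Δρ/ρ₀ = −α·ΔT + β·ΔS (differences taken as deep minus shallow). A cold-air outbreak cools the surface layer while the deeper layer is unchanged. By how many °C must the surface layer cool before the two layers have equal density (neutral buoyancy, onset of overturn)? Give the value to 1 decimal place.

4.7 °C

Neutral buoyancy requires Δρ = 0, i.e. −α(T_deep − T_surf′) + β(S_deep − S_surf) = 0.
T_surf′ = T_deep − (β/α)·ΔS = 14.7 − (7.6 × 10⁻⁴/1.6 × 10⁻⁴)·(+0.51) = 12.277 °C.
Cooling required: 17.0 − (12.277) = 4.723 °C.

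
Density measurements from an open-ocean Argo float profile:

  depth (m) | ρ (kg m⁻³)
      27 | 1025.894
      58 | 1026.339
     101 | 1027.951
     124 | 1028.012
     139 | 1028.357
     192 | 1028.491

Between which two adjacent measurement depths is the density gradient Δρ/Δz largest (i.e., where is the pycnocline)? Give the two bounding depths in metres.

Compute the density gradient over each adjacent pair:
  27–58 m: Δρ/Δz = 0.445/31 = 0.014 kg m⁻⁴
  58–101 m: Δρ/Δz = 1.612/43 = 0.037 kg m⁻⁴
  101–124 m: Δρ/Δz = 0.061/23 = 2.7 × 10⁻³ kg m⁻⁴
  124–139 m: Δρ/Δz = 0.345/15 = 0.023 kg m⁻⁴
  139–192 m: Δρ/Δz = 0.134/53 = 2.5 × 10⁻³ kg m⁻⁴
The largest gradient is in the 58–101 m interval — the pycnocline.

58–101 m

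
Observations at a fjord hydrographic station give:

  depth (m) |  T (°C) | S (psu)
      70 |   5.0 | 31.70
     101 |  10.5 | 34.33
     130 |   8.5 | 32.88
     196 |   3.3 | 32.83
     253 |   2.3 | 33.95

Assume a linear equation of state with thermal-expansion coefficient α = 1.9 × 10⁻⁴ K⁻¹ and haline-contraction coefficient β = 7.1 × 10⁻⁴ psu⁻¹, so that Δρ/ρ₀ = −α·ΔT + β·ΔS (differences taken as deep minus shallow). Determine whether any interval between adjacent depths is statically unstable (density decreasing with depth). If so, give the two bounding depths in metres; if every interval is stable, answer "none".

101–130 m

Evaluate Δρ/ρ₀ = −αΔT + βΔS across each adjacent pair:
  70–101 m: −αΔT+βΔS = −(1.9 × 10⁻⁴)(+5.5)+(7.1 × 10⁻⁴)(+2.63) = 8.2 × 10⁻⁴ → stable
  101–130 m: −αΔT+βΔS = −(1.9 × 10⁻⁴)(-2.0)+(7.1 × 10⁻⁴)(-1.45) = -6.5 × 10⁻⁴ → UNSTABLE
  130–196 m: −αΔT+βΔS = −(1.9 × 10⁻⁴)(-5.2)+(7.1 × 10⁻⁴)(-0.05) = 9.5 × 10⁻⁴ → stable
  196–253 m: −αΔT+βΔS = −(1.9 × 10⁻⁴)(-1.0)+(7.1 × 10⁻⁴)(+1.12) = 9.9 × 10⁻⁴ → stable
The 101–130 m interval has Δρ < 0: lighter water underlies denser water.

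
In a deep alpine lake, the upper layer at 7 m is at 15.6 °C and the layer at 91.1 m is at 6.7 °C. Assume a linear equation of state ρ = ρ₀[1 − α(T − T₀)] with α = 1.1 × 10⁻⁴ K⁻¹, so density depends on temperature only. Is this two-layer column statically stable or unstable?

ΔT = 6.7 − 15.6 = -8.9 K, so Δρ/ρ₀ = −αΔT = 9.79 × 10⁻⁴.
Δρ/ρ₀ > 0, so Δρ > 0: deeper water is denser → statically stable.

stable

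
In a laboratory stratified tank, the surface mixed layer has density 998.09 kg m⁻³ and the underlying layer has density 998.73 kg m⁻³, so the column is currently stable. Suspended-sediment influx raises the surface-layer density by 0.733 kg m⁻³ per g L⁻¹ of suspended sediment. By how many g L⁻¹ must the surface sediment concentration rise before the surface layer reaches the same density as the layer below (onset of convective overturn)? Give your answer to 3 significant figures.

0.873 g L⁻¹

Density deficit of the surface layer: 998.73 − 998.09 = 0.64 kg m⁻³.
Required change = 0.64 / 0.733 = 0.873 g L⁻¹.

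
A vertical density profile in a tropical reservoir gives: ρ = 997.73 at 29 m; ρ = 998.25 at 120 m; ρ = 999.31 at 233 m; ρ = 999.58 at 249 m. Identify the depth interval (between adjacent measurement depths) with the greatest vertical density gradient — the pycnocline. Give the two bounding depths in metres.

Compute the density gradient over each adjacent pair:
  29–120 m: Δρ/Δz = 0.52/91 = 5.7 × 10⁻³ kg m⁻⁴
  120–233 m: Δρ/Δz = 1.06/113 = 9.4 × 10⁻³ kg m⁻⁴
  233–249 m: Δρ/Δz = 0.27/16 = 0.017 kg m⁻⁴
The largest gradient is in the 233–249 m interval — the pycnocline.

233–249 m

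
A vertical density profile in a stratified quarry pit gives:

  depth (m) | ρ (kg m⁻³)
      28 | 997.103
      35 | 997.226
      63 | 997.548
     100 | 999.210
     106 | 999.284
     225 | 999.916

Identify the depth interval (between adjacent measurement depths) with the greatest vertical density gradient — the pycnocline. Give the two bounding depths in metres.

Compute the density gradient over each adjacent pair:
  28–35 m: Δρ/Δz = 0.123/7 = 0.018 kg m⁻⁴
  35–63 m: Δρ/Δz = 0.322/28 = 0.011 kg m⁻⁴
  63–100 m: Δρ/Δz = 1.662/37 = 0.045 kg m⁻⁴
  100–106 m: Δρ/Δz = 0.074/6 = 0.012 kg m⁻⁴
  106–225 m: Δρ/Δz = 0.632/119 = 5.3 × 10⁻³ kg m⁻⁴
The largest gradient is in the 63–100 m interval — the pycnocline.

63–100 m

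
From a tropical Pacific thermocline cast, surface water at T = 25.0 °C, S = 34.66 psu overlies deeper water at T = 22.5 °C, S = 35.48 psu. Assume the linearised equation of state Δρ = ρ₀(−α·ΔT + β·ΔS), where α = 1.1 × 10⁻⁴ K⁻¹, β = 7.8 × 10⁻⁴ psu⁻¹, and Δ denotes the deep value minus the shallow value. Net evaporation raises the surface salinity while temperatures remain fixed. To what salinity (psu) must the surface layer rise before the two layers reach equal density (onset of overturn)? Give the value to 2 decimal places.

35.83 psu

Neutral buoyancy requires −α(T_deep − T_surf) + β(S_deep − S_surf′) = 0.
S_surf′ = S_deep − (α/β)·ΔT = 35.48 − (1.1 × 10⁻⁴/7.8 × 10⁻⁴)·(-2.5) = 35.8326 psu.
Increase required: 35.8326 − 34.66 = 1.1726 psu.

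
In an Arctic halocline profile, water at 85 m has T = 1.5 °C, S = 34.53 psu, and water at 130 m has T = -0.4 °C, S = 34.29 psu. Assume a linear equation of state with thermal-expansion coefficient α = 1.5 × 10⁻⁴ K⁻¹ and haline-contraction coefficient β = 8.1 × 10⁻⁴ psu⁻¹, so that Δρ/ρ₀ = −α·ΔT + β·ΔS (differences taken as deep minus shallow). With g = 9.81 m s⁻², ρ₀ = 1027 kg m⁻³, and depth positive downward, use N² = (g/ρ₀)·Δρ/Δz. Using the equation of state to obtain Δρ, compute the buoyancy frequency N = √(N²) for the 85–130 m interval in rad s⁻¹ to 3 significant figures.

4.44 × 10⁻³ rad s⁻¹

ΔT = -1.9 K, ΔS = -0.24 psu (deep − shallow).
Δρ/ρ₀ = −αΔT + βΔS = 2.85 × 10⁻⁴ − 1.944 × 10⁻⁴ = 9.06 × 10⁻⁵, so Δρ ≈ 0.09305 kg m⁻³.
N² = (g/ρ₀)·Δρ/Δz = g·(Δρ/ρ₀)/Δz = 9.81 × 9.06 × 10⁻⁵ / 45 = 1.9751 × 10⁻⁵ s⁻².
N = √(1.9751 × 10⁻⁵) = 4.4442 × 10⁻³ rad s⁻¹ ≈ 4.44 × 10⁻³ rad s⁻¹.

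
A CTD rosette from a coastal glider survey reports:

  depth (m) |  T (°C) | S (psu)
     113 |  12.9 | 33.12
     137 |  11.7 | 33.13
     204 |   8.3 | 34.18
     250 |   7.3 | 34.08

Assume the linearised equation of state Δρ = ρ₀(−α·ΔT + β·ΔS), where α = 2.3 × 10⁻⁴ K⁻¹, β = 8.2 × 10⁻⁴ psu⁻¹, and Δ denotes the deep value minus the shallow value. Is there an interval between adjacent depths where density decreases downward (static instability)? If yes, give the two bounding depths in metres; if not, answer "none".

Evaluate Δρ/ρ₀ = −αΔT + βΔS across each adjacent pair:
  113–137 m: −αΔT+βΔS = −(2.3 × 10⁻⁴)(-1.2)+(8.2 × 10⁻⁴)(+0.01) = 2.8 × 10⁻⁴ → stable
  137–204 m: −αΔT+βΔS = −(2.3 × 10⁻⁴)(-3.4)+(8.2 × 10⁻⁴)(+1.05) = 1.6 × 10⁻³ → stable
  204–250 m: −αΔT+βΔS = −(2.3 × 10⁻⁴)(-1.0)+(8.2 × 10⁻⁴)(-0.10) = 1.5 × 10⁻⁴ → stable
Every interval has Δρ > 0: the column is stably stratified throughout.

none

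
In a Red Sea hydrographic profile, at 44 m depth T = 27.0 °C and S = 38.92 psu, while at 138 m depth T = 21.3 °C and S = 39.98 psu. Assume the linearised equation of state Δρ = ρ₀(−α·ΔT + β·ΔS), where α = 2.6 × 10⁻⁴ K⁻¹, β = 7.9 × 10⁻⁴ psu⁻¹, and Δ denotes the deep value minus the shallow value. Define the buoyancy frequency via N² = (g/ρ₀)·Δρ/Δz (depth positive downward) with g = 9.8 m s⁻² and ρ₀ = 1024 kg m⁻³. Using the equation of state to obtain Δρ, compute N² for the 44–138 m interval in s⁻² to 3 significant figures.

2.42 × 10⁻⁴ s⁻²

ΔT = -5.7 K, ΔS = +1.06 psu (deep − shallow).
Δρ/ρ₀ = −αΔT + βΔS = 1.482 × 10⁻³ + 8.374 × 10⁻⁴ = 2.3194 × 10⁻³, so Δρ ≈ 2.375 kg m⁻³.
N² = (g/ρ₀)·Δρ/Δz = g·(Δρ/ρ₀)/Δz = 9.8 × 2.3194 × 10⁻³ / 94 = 2.4181 × 10⁻⁴ s⁻² ≈ 2.42 × 10⁻⁴ s⁻².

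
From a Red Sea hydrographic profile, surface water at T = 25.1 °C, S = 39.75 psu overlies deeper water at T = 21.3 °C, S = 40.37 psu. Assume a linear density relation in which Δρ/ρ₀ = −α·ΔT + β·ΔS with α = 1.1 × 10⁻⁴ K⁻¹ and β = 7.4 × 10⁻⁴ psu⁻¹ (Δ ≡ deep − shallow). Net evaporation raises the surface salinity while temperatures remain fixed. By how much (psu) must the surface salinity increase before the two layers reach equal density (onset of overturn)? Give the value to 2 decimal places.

1.18 psu

Neutral buoyancy requires −α(T_deep − T_surf) + β(S_deep − S_surf′) = 0.
S_surf′ = S_deep − (α/β)·ΔT = 40.37 − (1.1 × 10⁻⁴/7.4 × 10⁻⁴)·(-3.8) = 40.9349 psu.
Increase required: 40.9349 − 39.75 = 1.1849 psu.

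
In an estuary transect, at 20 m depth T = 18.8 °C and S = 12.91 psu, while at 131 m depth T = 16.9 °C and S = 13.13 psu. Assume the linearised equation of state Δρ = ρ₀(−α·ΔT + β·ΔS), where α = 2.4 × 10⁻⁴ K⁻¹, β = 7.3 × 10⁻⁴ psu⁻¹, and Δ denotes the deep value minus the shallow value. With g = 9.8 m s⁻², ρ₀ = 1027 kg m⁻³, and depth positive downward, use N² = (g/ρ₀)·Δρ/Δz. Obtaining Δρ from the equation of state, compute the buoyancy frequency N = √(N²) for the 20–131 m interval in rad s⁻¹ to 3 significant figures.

7.38 × 10⁻³ rad s⁻¹

ΔT = -1.9 K, ΔS = +0.22 psu (deep − shallow).
Δρ/ρ₀ = −αΔT + βΔS = 4.56 × 10⁻⁴ + 1.606 × 10⁻⁴ = 6.166 × 10⁻⁴, so Δρ ≈ 0.6332 kg m⁻³.
N² = (g/ρ₀)·Δρ/Δz = g·(Δρ/ρ₀)/Δz = 9.8 × 6.166 × 10⁻⁴ / 111 = 5.4439 × 10⁻⁵ s⁻².
N = √(5.4439 × 10⁻⁵) = 7.3783 × 10⁻³ rad s⁻¹ ≈ 7.38 × 10⁻³ rad s⁻¹.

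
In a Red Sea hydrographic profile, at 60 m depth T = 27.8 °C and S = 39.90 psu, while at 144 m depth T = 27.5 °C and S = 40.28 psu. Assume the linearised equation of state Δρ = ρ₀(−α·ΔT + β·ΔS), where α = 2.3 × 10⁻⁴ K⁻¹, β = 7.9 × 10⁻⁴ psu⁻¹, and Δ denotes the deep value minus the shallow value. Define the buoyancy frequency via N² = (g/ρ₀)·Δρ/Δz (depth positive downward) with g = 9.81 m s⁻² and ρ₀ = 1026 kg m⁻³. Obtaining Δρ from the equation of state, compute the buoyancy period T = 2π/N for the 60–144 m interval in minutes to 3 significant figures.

ΔT = -0.3 K, ΔS = +0.38 psu (deep − shallow).
Δρ/ρ₀ = −αΔT + βΔS = 6.90 × 10⁻⁵ + 3.002 × 10⁻⁴ = 3.692 × 10⁻⁴, so Δρ ≈ 0.3788 kg m⁻³.
N² = (g/ρ₀)·Δρ/Δz = g·(Δρ/ρ₀)/Δz = 9.81 × 3.692 × 10⁻⁴ / 84 = 4.3117 × 10⁻⁵ s⁻².
N = √(4.3117 × 10⁻⁵) = 6.5664 × 10⁻³ rad s⁻¹ → T = 2π/N = 956.87 s = 15.948 min ≈ 15.9 min.

15.9 min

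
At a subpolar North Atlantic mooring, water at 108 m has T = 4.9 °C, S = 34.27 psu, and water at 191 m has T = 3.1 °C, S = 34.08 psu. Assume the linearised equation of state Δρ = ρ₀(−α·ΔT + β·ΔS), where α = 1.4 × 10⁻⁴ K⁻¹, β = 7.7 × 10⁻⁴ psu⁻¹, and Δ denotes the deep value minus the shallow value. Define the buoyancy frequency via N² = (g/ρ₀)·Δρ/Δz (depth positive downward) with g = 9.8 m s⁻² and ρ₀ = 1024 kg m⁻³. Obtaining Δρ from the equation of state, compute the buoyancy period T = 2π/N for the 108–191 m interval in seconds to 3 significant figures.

1.78 × 10³ s

ΔT = -1.8 K, ΔS = -0.19 psu (deep − shallow).
Δρ/ρ₀ = −αΔT + βΔS = 2.52 × 10⁻⁴ − 1.463 × 10⁻⁴ = 1.057 × 10⁻⁴, so Δρ ≈ 0.1082 kg m⁻³.
N² = (g/ρ₀)·Δρ/Δz = g·(Δρ/ρ₀)/Δz = 9.8 × 1.057 × 10⁻⁴ / 83 = 1.2480 × 10⁻⁵ s⁻².
N = √(1.2480 × 10⁻⁵) = 3.5327 × 10⁻³ rad s⁻¹ → T = 2π/N = 1.7786 × 10³ s ≈ 1.78 × 10³ s.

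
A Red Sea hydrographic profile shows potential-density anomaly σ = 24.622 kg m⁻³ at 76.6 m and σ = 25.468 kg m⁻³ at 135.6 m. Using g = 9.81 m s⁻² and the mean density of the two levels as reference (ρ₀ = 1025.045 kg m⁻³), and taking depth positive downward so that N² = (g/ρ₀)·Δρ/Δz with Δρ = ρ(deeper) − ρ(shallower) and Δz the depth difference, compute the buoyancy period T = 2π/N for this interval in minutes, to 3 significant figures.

Δρ = 1025.468 − 1024.622 = 0.846 kg m⁻³ over Δz = 135.6 − 76.6 = 59 m.
N² = (9.81/1025.045) × (0.846/59) = 1.3723 × 10⁻⁴ s⁻².
N = √(1.3723 × 10⁻⁴) = 0.011715 rad s⁻¹, so T = 2π/N = 536.34 s = 8.9390 min ≈ 8.94 min.

8.94 min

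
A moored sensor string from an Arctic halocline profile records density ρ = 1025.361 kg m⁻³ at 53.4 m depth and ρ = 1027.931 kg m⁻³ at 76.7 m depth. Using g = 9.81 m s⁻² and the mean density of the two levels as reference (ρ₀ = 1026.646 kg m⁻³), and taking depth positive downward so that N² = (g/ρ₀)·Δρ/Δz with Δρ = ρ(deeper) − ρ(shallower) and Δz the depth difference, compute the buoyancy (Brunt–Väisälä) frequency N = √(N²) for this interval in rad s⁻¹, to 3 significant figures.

Δρ = 1027.931 − 1025.361 = 2.570 kg m⁻³ over Δz = 76.7 − 53.4 = 23.3 m.
N² = (9.81/1026.646) × (2.570/23.3) = 1.0540 × 10⁻³ s⁻².
N = √(1.0540 × 10⁻³) = 0.032465 rad s⁻¹ ≈ 0.0325 rad s⁻¹.

0.0325 rad s⁻¹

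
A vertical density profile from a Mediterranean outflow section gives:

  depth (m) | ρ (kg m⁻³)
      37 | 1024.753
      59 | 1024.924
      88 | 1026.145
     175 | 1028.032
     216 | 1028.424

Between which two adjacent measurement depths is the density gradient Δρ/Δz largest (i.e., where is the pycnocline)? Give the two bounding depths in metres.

59–88 m

Compute the density gradient over each adjacent pair:
  37–59 m: Δρ/Δz = 0.171/22 = 7.8 × 10⁻³ kg m⁻⁴
  59–88 m: Δρ/Δz = 1.221/29 = 0.042 kg m⁻⁴
  88–175 m: Δρ/Δz = 1.887/87 = 0.022 kg m⁻⁴
  175–216 m: Δρ/Δz = 0.392/41 = 9.6 × 10⁻³ kg m⁻⁴
The largest gradient is in the 59–88 m interval — the pycnocline.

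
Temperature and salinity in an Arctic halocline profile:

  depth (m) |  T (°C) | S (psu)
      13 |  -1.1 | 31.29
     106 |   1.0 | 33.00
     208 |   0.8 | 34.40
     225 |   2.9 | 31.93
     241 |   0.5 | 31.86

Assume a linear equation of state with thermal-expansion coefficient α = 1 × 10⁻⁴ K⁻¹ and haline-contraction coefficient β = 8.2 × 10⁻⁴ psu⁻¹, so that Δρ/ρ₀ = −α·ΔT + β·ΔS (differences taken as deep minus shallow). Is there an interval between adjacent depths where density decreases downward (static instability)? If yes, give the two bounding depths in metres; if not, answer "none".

208–225 m

Evaluate Δρ/ρ₀ = −αΔT + βΔS across each adjacent pair:
  13–106 m: −αΔT+βΔS = −(1 × 10⁻⁴)(+2.1)+(8.2 × 10⁻⁴)(+1.71) = 1.2 × 10⁻³ → stable
  106–208 m: −αΔT+βΔS = −(1 × 10⁻⁴)(-0.2)+(8.2 × 10⁻⁴)(+1.40) = 1.2 × 10⁻³ → stable
  208–225 m: −αΔT+βΔS = −(1 × 10⁻⁴)(+2.1)+(8.2 × 10⁻⁴)(-2.47) = -2.2 × 10⁻³ → UNSTABLE
  225–241 m: −αΔT+βΔS = −(1 × 10⁻⁴)(-2.4)+(8.2 × 10⁻⁴)(-0.07) = 1.8 × 10⁻⁴ → stable
The 208–225 m interval has Δρ < 0: lighter water underlies denser water.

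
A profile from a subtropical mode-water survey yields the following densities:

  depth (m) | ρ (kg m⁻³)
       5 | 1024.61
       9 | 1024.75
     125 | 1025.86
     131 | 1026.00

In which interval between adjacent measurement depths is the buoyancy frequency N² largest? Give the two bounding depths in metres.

5–9 m

Compute the density gradient over each adjacent pair:
  5–9 m: Δρ/Δz = 0.14/4 = 0.035 kg m⁻⁴
  9–125 m: Δρ/Δz = 1.11/116 = 9.6 × 10⁻³ kg m⁻⁴
  125–131 m: Δρ/Δz = 0.14/6 = 0.023 kg m⁻⁴
The largest gradient is in the 5–9 m interval — the pycnocline.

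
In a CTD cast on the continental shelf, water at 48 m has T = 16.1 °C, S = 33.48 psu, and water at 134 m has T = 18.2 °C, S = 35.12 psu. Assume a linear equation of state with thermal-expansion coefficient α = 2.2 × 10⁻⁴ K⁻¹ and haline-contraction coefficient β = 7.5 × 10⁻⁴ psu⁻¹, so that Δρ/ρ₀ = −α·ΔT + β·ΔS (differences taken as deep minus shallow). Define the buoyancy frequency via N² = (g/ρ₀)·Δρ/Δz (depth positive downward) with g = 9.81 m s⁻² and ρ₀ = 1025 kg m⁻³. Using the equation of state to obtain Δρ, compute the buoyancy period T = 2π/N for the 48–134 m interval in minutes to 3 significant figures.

11.2 min

ΔT = +2.1 K, ΔS = +1.64 psu (deep − shallow).
Δρ/ρ₀ = −αΔT + βΔS = -4.62 × 10⁻⁴ + 1.23 × 10⁻³ = 7.68 × 10⁻⁴, so Δρ ≈ 0.7872 kg m⁻³.
N² = (g/ρ₀)·Δρ/Δz = g·(Δρ/ρ₀)/Δz = 9.81 × 7.68 × 10⁻⁴ / 86 = 8.7606 × 10⁻⁵ s⁻².
N = √(8.7606 × 10⁻⁵) = 9.3598 × 10⁻³ rad s⁻¹ → T = 2π/N = 671.29 s = 11.188 min ≈ 11.2 min.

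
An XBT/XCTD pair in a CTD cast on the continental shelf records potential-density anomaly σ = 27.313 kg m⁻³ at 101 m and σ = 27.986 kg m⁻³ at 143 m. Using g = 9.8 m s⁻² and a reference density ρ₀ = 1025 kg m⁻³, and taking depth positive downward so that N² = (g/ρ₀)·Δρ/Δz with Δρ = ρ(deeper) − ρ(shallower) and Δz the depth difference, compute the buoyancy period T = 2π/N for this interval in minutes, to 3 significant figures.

Δρ = 1027.986 − 1027.313 = 0.673 kg m⁻³ over Δz = 143 − 101 = 42 m.
N² = (9.8/1025) × (0.673/42) = 1.5320 × 10⁻⁴ s⁻².
N = √(1.5320 × 10⁻⁴) = 0.012377 rad s⁻¹, so T = 2π/N = 507.65 s = 8.4608 min ≈ 8.46 min.

8.46 min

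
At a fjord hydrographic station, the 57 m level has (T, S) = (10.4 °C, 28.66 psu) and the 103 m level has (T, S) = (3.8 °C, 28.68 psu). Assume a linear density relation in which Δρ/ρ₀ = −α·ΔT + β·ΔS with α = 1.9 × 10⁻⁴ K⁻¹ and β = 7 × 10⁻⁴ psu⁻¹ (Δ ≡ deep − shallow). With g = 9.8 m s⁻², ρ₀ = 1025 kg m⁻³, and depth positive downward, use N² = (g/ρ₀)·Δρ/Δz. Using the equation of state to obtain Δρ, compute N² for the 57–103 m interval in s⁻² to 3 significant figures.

2.70 × 10⁻⁴ s⁻²

ΔT = -6.6 K, ΔS = +0.02 psu (deep − shallow).
Δρ/ρ₀ = −αΔT + βΔS = 1.254 × 10⁻³ + 1.40 × 10⁻⁵ = 1.268 × 10⁻³, so Δρ ≈ 1.300 kg m⁻³.
N² = (g/ρ₀)·Δρ/Δz = g·(Δρ/ρ₀)/Δz = 9.8 × 1.268 × 10⁻³ / 46 = 2.7014 × 10⁻⁴ s⁻² ≈ 2.70 × 10⁻⁴ s⁻².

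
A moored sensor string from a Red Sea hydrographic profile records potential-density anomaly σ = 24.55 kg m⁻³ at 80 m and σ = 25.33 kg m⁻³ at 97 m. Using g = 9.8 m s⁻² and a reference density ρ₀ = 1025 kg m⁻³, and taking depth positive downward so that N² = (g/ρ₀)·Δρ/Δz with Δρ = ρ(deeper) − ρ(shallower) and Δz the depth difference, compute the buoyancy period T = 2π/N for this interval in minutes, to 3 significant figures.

Δρ = 1025.33 − 1024.55 = 0.78 kg m⁻³ over Δz = 97 − 80 = 17 m.
N² = (9.8/1025) × (0.78/17) = 4.3868 × 10⁻⁴ s⁻².
N = √(4.3868 × 10⁻⁴) = 0.020945 rad s⁻¹, so T = 2π/N = 299.98 s = 4.9997 min ≈ 5.00 min.

5.00 min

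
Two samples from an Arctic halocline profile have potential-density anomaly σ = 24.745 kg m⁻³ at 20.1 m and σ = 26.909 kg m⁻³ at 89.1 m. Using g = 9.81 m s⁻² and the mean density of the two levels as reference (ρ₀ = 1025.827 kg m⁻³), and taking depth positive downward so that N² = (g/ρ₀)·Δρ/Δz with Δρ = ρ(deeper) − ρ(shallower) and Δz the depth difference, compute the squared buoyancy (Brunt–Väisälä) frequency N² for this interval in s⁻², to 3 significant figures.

3.00 × 10⁻⁴ s⁻²

Δρ = 1026.909 − 1024.745 = 2.164 kg m⁻³ over Δz = 89.1 − 20.1 = 69 m.
N² = (9.81/1025.827) × (2.164/69) = 2.9992 × 10⁻⁴ s⁻² ≈ 3.00 × 10⁻⁴ s⁻².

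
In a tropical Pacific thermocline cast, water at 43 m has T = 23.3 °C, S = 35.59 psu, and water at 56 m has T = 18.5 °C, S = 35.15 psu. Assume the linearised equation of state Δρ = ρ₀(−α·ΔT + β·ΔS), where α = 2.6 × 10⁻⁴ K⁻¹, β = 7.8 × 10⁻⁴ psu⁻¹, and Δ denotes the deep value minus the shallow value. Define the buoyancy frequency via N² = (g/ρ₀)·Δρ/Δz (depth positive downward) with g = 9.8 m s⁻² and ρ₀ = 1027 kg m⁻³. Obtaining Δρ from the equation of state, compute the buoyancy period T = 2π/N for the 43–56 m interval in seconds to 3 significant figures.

241 s

ΔT = -4.8 K, ΔS = -0.44 psu (deep − shallow).
Δρ/ρ₀ = −αΔT + βΔS = 1.248 × 10⁻³ − 3.432 × 10⁻⁴ = 9.048 × 10⁻⁴, so Δρ ≈ 0.9292 kg m⁻³.
N² = (g/ρ₀)·Δρ/Δz = g·(Δρ/ρ₀)/Δz = 9.8 × 9.048 × 10⁻⁴ / 13 = 6.8208 × 10⁻⁴ s⁻².
N = √(6.8208 × 10⁻⁴) = 0.026117 rad s⁻¹ → T = 2π/N = 240.58 s ≈ 241 s.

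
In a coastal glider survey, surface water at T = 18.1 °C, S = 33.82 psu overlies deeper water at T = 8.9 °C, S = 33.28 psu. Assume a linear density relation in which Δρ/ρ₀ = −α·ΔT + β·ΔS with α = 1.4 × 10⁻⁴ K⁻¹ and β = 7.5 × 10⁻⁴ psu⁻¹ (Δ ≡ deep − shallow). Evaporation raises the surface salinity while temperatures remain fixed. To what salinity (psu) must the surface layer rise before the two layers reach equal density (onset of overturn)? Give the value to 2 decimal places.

35.00 psu

Neutral buoyancy requires −α(T_deep − T_surf) + β(S_deep − S_surf′) = 0.
S_surf′ = S_deep − (α/β)·ΔT = 33.28 − (1.4 × 10⁻⁴/7.5 × 10⁻⁴)·(-9.2) = 34.9973 psu.
Increase required: 34.9973 − 33.82 = 1.1773 psu.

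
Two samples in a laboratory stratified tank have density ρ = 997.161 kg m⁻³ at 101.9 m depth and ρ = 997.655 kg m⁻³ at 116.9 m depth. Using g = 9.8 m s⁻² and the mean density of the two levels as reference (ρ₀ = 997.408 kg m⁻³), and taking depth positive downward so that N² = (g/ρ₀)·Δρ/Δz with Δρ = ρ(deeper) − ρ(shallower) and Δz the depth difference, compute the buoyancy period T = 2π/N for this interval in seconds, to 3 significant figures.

Δρ = 997.655 − 997.161 = 0.494 kg m⁻³ over Δz = 116.9 − 101.9 = 15 m.
N² = (9.8/997.408) × (0.494/15) = 3.2359 × 10⁻⁴ s⁻².
N = √(3.2359 × 10⁻⁴) = 0.017989 rad s⁻¹, so T = 2π/N = 349.28 s ≈ 349 s.

349 s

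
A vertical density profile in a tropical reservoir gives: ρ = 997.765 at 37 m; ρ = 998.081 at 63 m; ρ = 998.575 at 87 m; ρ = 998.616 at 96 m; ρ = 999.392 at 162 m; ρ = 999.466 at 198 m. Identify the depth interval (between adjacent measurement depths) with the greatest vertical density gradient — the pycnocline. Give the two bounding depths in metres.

63–87 m

Compute the density gradient over each adjacent pair:
  37–63 m: Δρ/Δz = 0.316/26 = 0.012 kg m⁻⁴
  63–87 m: Δρ/Δz = 0.494/24 = 0.021 kg m⁻⁴
  87–96 m: Δρ/Δz = 0.041/9 = 4.6 × 10⁻³ kg m⁻⁴
  96–162 m: Δρ/Δz = 0.776/66 = 0.012 kg m⁻⁴
  162–198 m: Δρ/Δz = 0.074/36 = 2.1 × 10⁻³ kg m⁻⁴
The largest gradient is in the 63–87 m interval — the pycnocline.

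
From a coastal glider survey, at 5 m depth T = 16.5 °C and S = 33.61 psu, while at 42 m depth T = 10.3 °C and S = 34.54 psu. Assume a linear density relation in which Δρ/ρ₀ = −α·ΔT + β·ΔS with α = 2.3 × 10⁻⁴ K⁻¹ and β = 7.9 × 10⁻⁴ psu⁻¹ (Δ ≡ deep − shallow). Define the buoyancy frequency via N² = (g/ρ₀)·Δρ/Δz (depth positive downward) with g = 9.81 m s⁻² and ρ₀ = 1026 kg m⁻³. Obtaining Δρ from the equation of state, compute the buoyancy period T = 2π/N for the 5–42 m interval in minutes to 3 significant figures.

ΔT = -6.2 K, ΔS = +0.93 psu (deep − shallow).
Δρ/ρ₀ = −αΔT + βΔS = 1.426 × 10⁻³ + 7.347 × 10⁻⁴ = 2.1607 × 10⁻³, so Δρ ≈ 2.217 kg m⁻³.
N² = (g/ρ₀)·Δρ/Δz = g·(Δρ/ρ₀)/Δz = 9.81 × 2.1607 × 10⁻³ / 37 = 5.7288 × 10⁻⁴ s⁻².
N = √(5.7288 × 10⁻⁴) = 0.023935 rad s⁻¹ → T = 2π/N = 262.51 s = 4.3752 min ≈ 4.38 min.

4.38 min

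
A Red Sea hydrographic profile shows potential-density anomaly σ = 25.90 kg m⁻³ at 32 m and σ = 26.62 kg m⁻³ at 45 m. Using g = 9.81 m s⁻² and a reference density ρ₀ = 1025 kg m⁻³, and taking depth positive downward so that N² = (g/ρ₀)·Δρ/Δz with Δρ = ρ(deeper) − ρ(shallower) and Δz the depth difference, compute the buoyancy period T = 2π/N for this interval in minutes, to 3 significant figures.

4.55 min

Δρ = 1026.62 − 1025.90 = 0.72 kg m⁻³ over Δz = 45 − 32 = 13 m.
N² = (9.81/1025) × (0.72/13) = 5.3007 × 10⁻⁴ s⁻².
N = √(5.3007 × 10⁻⁴) = 0.023023 rad s⁻¹, so T = 2π/N = 272.91 s = 4.5485 min ≈ 4.55 min.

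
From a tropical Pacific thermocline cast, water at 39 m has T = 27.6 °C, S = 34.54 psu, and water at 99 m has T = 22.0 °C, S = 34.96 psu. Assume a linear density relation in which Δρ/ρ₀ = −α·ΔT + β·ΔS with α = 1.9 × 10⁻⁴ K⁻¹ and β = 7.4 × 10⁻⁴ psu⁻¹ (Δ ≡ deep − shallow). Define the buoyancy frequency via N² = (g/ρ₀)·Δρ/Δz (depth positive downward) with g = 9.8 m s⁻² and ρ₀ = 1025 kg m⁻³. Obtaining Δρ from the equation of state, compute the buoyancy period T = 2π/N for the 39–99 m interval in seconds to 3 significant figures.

ΔT = -5.6 K, ΔS = +0.42 psu (deep − shallow).
Δρ/ρ₀ = −αΔT + βΔS = 1.064 × 10⁻³ + 3.108 × 10⁻⁴ = 1.3748 × 10⁻³, so Δρ ≈ 1.409 kg m⁻³.
N² = (g/ρ₀)·Δρ/Δz = g·(Δρ/ρ₀)/Δz = 9.8 × 1.3748 × 10⁻³ / 60 = 2.2455 × 10⁻⁴ s⁻².
N = √(2.2455 × 10⁻⁴) = 0.014985 rad s⁻¹ → T = 2π/N = 419.30 s ≈ 419 s.

419 s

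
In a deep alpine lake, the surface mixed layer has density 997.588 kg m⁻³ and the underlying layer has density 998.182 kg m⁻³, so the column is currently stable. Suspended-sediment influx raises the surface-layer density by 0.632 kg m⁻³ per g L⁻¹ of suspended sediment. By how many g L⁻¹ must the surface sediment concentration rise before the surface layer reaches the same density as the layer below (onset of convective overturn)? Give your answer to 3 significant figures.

0.940 g L⁻¹

Density deficit of the surface layer: 998.182 − 997.588 = 0.594 kg m⁻³.
Required change = 0.594 / 0.632 = 0.940 g L⁻¹.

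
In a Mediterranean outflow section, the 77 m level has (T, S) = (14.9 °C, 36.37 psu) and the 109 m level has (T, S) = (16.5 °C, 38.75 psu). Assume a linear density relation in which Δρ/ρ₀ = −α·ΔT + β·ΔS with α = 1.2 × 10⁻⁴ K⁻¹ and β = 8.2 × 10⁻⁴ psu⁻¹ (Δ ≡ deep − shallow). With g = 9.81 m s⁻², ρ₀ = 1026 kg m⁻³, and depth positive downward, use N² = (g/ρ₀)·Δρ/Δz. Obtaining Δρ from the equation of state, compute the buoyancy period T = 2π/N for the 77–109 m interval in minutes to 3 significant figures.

ΔT = +1.6 K, ΔS = +2.38 psu (deep − shallow).
Δρ/ρ₀ = −αΔT + βΔS = -1.92 × 10⁻⁴ + 1.9516 × 10⁻³ = 1.7596 × 10⁻³, so Δρ ≈ 1.805 kg m⁻³.
N² = (g/ρ₀)·Δρ/Δz = g·(Δρ/ρ₀)/Δz = 9.81 × 1.7596 × 10⁻³ / 32 = 5.3943 × 10⁻⁴ s⁻².
N = √(5.3943 × 10⁻⁴) = 0.023226 rad s⁻¹ → T = 2π/N = 270.52 s = 4.5087 min ≈ 4.51 min.

4.51 min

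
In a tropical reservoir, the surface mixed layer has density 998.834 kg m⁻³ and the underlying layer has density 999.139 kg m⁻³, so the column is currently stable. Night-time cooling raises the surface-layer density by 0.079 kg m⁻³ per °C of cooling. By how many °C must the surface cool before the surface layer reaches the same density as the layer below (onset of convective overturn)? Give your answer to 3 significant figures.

3.86 °C

Density deficit of the surface layer: 999.139 − 998.834 = 0.305 kg m⁻³.
Required change = 0.305 / 0.079 = 3.86 °C.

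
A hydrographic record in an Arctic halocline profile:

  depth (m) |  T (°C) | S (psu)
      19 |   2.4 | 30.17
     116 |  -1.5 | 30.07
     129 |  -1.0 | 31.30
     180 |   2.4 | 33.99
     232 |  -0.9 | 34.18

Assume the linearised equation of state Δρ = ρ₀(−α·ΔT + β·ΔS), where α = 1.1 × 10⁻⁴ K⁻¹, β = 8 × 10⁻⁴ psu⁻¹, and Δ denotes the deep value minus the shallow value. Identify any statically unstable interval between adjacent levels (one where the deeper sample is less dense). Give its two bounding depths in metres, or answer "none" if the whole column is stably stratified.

none

Evaluate Δρ/ρ₀ = −αΔT + βΔS across each adjacent pair:
  19–116 m: −αΔT+βΔS = −(1.1 × 10⁻⁴)(-3.9)+(8 × 10⁻⁴)(-0.10) = 3.5 × 10⁻⁴ → stable
  116–129 m: −αΔT+βΔS = −(1.1 × 10⁻⁴)(+0.5)+(8 × 10⁻⁴)(+1.23) = 9.3 × 10⁻⁴ → stable
  129–180 m: −αΔT+βΔS = −(1.1 × 10⁻⁴)(+3.4)+(8 × 10⁻⁴)(+2.69) = 1.8 × 10⁻³ → stable
  180–232 m: −αΔT+βΔS = −(1.1 × 10⁻⁴)(-3.3)+(8 × 10⁻⁴)(+0.19) = 5.2 × 10⁻⁴ → stable
Every interval has Δρ > 0: the column is stably stratified throughout.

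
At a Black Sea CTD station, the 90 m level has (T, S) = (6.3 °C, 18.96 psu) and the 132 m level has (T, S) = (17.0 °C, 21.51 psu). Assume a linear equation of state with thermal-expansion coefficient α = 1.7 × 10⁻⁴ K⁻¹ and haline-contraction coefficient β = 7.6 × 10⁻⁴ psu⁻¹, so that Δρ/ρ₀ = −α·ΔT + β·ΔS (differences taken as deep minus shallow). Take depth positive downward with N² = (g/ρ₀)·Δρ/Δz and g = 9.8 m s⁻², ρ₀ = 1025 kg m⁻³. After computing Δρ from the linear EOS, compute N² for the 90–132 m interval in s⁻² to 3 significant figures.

ΔT = +10.7 K, ΔS = +2.55 psu (deep − shallow).
Δρ/ρ₀ = −αΔT + βΔS = -1.819 × 10⁻³ + 1.938 × 10⁻³ = 1.19 × 10⁻⁴, so Δρ ≈ 0.1220 kg m⁻³.
N² = (g/ρ₀)·Δρ/Δz = g·(Δρ/ρ₀)/Δz = 9.8 × 1.19 × 10⁻⁴ / 42 = 2.7767 × 10⁻⁵ s⁻² ≈ 2.78 × 10⁻⁵ s⁻².

2.78 × 10⁻⁵ s⁻²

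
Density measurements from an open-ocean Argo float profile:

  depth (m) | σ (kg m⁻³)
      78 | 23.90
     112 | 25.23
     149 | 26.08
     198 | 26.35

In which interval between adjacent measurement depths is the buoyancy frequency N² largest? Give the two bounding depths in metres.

78–112 m

Compute the density gradient over each adjacent pair:
  78–112 m: Δρ/Δz = 1.33/34 = 0.039 kg m⁻⁴
  112–149 m: Δρ/Δz = 0.85/37 = 0.023 kg m⁻⁴
  149–198 m: Δρ/Δz = 0.27/49 = 5.5 × 10⁻³ kg m⁻⁴
The largest gradient is in the 78–112 m interval — the pycnocline.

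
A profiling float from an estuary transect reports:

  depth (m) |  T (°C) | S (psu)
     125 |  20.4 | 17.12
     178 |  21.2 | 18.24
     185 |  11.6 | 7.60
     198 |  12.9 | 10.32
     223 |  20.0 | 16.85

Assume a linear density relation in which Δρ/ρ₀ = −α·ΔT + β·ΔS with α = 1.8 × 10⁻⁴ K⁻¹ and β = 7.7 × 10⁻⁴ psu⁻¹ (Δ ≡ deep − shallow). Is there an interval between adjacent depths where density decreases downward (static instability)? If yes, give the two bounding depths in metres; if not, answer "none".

178–185 m

Evaluate Δρ/ρ₀ = −αΔT + βΔS across each adjacent pair:
  125–178 m: −αΔT+βΔS = −(1.8 × 10⁻⁴)(+0.8)+(7.7 × 10⁻⁴)(+1.12) = 7.2 × 10⁻⁴ → stable
  178–185 m: −αΔT+βΔS = −(1.8 × 10⁻⁴)(-9.6)+(7.7 × 10⁻⁴)(-10.64) = -6.5 × 10⁻³ → UNSTABLE
  185–198 m: −αΔT+βΔS = −(1.8 × 10⁻⁴)(+1.3)+(7.7 × 10⁻⁴)(+2.72) = 1.9 × 10⁻³ → stable
  198–223 m: −αΔT+βΔS = −(1.8 × 10⁻⁴)(+7.1)+(7.7 × 10⁻⁴)(+6.53) = 3.8 × 10⁻³ → stable
The 178–185 m interval has Δρ < 0: lighter water underlies denser water.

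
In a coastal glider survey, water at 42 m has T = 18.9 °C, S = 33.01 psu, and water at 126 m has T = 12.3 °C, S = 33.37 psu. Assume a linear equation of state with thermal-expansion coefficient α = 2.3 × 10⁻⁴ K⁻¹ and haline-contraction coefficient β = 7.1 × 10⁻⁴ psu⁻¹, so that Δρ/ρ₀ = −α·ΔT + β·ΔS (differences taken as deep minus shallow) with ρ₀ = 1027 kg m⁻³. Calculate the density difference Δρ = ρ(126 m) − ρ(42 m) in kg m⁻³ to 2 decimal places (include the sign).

+1.82 kg m⁻³

ΔT = -6.6 K, ΔS = +0.36 psu (deep − shallow).
Δρ/ρ₀ = −(2.3 × 10⁻⁴)(-6.6) + (7.1 × 10⁻⁴)(+0.36) = 1.7736 × 10⁻³.
Δρ = 1027 × (1.7736 × 10⁻³) = +1.82 kg m⁻³.
Positive Δρ: denser below, stable.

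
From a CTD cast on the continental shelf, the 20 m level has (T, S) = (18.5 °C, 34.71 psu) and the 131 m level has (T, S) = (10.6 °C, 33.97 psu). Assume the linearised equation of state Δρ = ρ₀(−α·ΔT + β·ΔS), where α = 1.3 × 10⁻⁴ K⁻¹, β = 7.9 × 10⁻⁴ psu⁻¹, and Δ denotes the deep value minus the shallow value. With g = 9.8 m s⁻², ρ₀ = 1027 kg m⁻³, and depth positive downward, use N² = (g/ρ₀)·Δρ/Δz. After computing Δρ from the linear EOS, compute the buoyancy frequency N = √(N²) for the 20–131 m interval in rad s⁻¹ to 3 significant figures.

6.25 × 10⁻³ rad s⁻¹

ΔT = -7.9 K, ΔS = -0.74 psu (deep − shallow).
Δρ/ρ₀ = −αΔT + βΔS = 1.027 × 10⁻³ − 5.846 × 10⁻⁴ = 4.424 × 10⁻⁴, so Δρ ≈ 0.4543 kg m⁻³.
N² = (g/ρ₀)·Δρ/Δz = g·(Δρ/ρ₀)/Δz = 9.8 × 4.424 × 10⁻⁴ / 111 = 3.9059 × 10⁻⁵ s⁻².
N = √(3.9059 × 10⁻⁵) = 6.2497 × 10⁻³ rad s⁻¹ ≈ 6.25 × 10⁻³ rad s⁻¹.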